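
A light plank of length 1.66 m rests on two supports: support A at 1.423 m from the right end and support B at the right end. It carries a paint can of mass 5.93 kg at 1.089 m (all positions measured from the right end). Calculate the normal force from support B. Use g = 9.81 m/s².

R_B ≈ 13.7 N

Take moments about support A.
Paint can: 5.93 × 9.81 = 58.17 N down at 1.089 m → arm 0.334 m, τ = 58.17 × 0.334 = 19.43 N·m clockwise.
Net load moment about support A = 19.43 N·m clockwise.
Reaction R at support B is upward at 0 m, arm 1.423 m → moment R × 1.423 counterclockwise.
Balancing moments: R × 1.423 = 19.43, giving R = 13.7 N.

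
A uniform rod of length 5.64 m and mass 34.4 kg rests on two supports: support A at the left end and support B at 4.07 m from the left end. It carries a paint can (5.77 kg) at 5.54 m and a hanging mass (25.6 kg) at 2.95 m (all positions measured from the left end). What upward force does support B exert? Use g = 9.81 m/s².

Taking torques about support A:
Beam weight: 34.4 × 9.81 = 337.5 N down at 2.82 m → arm 2.82 m, τ = 337.5 × 2.82 = 951.8 N·m clockwise.
Paint can: 5.77 × 9.81 = 56.6 N down at 5.54 m → arm 5.54 m, τ = 56.6 × 5.54 = 313.6 N·m clockwise.
Hanging mass: 25.6 × 9.81 = 251.1 N down at 2.95 m → arm 2.95 m, τ = 251.1 × 2.95 = 740.7 N·m clockwise.
Net load moment about support A = 2006 N·m clockwise.
Reaction R at support B is upward at 4.07 m, arm 4.07 m → moment R × 4.07 counterclockwise.
Balancing moments: R × 4.07 = 2006, giving R = 493 N.

R_B ≈ 493 N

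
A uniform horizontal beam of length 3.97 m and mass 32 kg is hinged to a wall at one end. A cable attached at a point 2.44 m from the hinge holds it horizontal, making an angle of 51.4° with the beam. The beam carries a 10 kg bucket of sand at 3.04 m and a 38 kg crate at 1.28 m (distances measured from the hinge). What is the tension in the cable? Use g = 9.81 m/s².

T ≈ 733 N

Take moments about the hinge.
Beam weight: 32 × 9.81 = 313.9 N down at 1.985 m → arm 1.985 m, τ = 313.9 × 1.985 = 623.1 N·m clockwise.
Bucket of sand: 10 × 9.81 = 98.1 N down at 3.04 m → arm 3.04 m, τ = 98.1 × 3.04 = 298.2 N·m clockwise.
Crate: 38 × 9.81 = 372.8 N down at 1.28 m → arm 1.28 m, τ = 372.8 × 1.28 = 477.2 N·m clockwise.
Total clockwise load moment = 1398 N·m.
The cable tension T acts at 2.44 m; only its component perpendicular to the beam, T sinθ, produces torque. sin 51.4° = 0.7815.
Balancing moments: T × 2.44 × 0.7815 = 1398, giving T = 1398 / 1.907 = 733 N.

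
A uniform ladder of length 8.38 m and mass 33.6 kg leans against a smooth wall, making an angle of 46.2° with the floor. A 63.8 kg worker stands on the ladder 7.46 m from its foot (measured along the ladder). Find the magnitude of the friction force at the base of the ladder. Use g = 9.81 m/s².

Take moments about the foot of the ladder.
Ladder weight 33.6×9.81 = 329.6 N acts at 4.19 m along the ladder; its horizontal arm is 4.19·cos46.2° = 2.9 m → τ = 955.8 N·m clockwise.
Worker: 63.8×9.81 = 625.9 N at 7.46 m → arm 5.163 m → τ = 3232 N·m clockwise.
Wall normal N acts horizontally at the top; its moment arm is the height L sinθ = 8.38·sin46.2° = 6.048 m, counterclockwise.
Στ = 0 ⇒ N × 6.048 = 4188 ⇒ N = 692 N.
ΣFx = 0: friction at the foot balances the wall's push, so f = N_wall = 692 N.

f ≈ 692 N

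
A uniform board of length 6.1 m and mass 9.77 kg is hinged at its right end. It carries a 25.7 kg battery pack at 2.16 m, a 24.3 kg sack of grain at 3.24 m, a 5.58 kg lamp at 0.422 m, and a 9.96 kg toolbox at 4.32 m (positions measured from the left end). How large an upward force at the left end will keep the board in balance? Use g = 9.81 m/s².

F ≈ 402 N

About the right end:
Beam weight: 9.77 × 9.81 = 95.84 N down at 3.05 m → arm 3.05 m, τ = 95.84 × 3.05 = 292.3 N·m counterclockwise.
Battery pack: 25.7 × 9.81 = 252.1 N down at 2.16 m → arm 3.94 m, τ = 252.1 × 3.94 = 993.3 N·m counterclockwise.
Sack of grain: 24.3 × 9.81 = 238.4 N down at 3.24 m → arm 2.86 m, τ = 238.4 × 2.86 = 681.8 N·m counterclockwise.
Lamp: 5.58 × 9.81 = 54.74 N down at 0.422 m → arm 5.678 m, τ = 54.74 × 5.678 = 310.8 N·m counterclockwise.
Toolbox: 9.96 × 9.81 = 97.71 N down at 4.32 m → arm 1.78 m, τ = 97.71 × 1.78 = 173.9 N·m counterclockwise.
Net moment of the loads = 2452 N·m counterclockwise.
The upward force F acts at the left end, arm 6.1 m, giving F × 6.1 clockwise.
For rotational equilibrium, F × 6.1 = 2452, so F = 2452 / 6.1 = 402 N.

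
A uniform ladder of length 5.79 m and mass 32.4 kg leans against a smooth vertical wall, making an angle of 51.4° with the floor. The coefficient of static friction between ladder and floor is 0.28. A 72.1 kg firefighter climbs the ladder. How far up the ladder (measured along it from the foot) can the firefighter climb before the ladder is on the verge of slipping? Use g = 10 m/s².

Choose the foot of the ladder as the axis so the floor normal and friction both act there and drop out.
Ladder weight 32.4×10 = 324 N acts at 2.895 m along the ladder; its horizontal arm is 2.895·cos51.4° = 1.806 m → τ = 585.1 N·m clockwise.
Firefighter weight 72.1×10 = 721 N at distance d → arm d·cos51.4° → τ = 721·d·0.6239 clockwise.
Wall normal N at the top has arm L sinθ = 4.525 m counterclockwise, so Στ = 0 gives N·4.525 = 585.1 + 449.8·d.
ΣFy = 0 ⇒ N_floor = 1045 N, so the maximum friction is μ_s·N_floor = 0.28×1045 = 292.6 N. ΣFx = 0 ⇒ N_wall = f, so at the slipping point N = 292.6 N.
Substituting: 292.6×4.525 = 585.1 + 449.8·d ⇒ d = (1324 − 585.1) / 449.8 = 1.64 m.

d ≈ 1.64 m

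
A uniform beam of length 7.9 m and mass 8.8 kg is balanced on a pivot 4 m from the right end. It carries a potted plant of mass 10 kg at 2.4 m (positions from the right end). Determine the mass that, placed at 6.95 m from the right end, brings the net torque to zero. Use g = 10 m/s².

m ≈ 5.57 kg

Take moments about the pivot (at 4 m from the right end).
Beam weight: 8.8 × 10 = 88 N down at 3.95 m → arm 0.05 m, τ = 88 × 0.05 = 4.4 N·m clockwise.
Potted plant: 10 × 10 = 100 N down at 2.4 m → arm 1.6 m, τ = 100 × 1.6 = 160 N·m clockwise.
Net moment of known loads = 164.4 N·m clockwise.
An unknown mass m at 6.95 m has arm 2.95 m; its moment is m·g·2.95 counterclockwise.
For rotational equilibrium, m × 10 × 2.95 = 164.4, so m = 164.4 / (10 × 2.95) = 5.57 kg.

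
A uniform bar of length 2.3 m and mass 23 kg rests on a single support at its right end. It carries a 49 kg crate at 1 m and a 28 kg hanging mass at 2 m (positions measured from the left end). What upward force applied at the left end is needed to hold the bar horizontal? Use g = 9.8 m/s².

Sum moments about the right end (the unknown pivot reaction has zero arm there).
Beam weight: 23 × 9.8 = 225.4 N down at 1.15 m → arm 1.15 m, τ = 225.4 × 1.15 = 259.2 N·m counterclockwise.
Crate: 49 × 9.8 = 480.2 N down at 1 m → arm 1.3 m, τ = 480.2 × 1.3 = 624.3 N·m counterclockwise.
Hanging mass: 28 × 9.8 = 274.4 N down at 2 m → arm 0.3 m, τ = 274.4 × 0.3 = 82.32 N·m counterclockwise.
Net moment of the loads = 965.8 N·m counterclockwise.
The upward force F acts at the left end, arm 2.3 m, giving F × 2.3 clockwise.
Balancing moments: F × 2.3 = 965.8, giving F = 965.8 / 2.3 = 420 N.

F ≈ 420 N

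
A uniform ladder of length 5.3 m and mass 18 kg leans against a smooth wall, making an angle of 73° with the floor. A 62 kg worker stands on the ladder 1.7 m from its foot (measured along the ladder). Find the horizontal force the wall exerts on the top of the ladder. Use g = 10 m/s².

N_wall ≈ 88.3 N

About the foot of the ladder:
Ladder weight 18×10 = 180 N acts at 2.65 m along the ladder; its horizontal arm is 2.65·cos73° = 0.7748 m → τ = 139.5 N·m clockwise.
Worker: 62×10 = 620 N at 1.7 m → arm 0.497 m → τ = 308.1 N·m clockwise.
Wall normal N acts horizontally at the top; its moment arm is the height L sinθ = 5.3·sin73° = 5.068 m, counterclockwise.
Setting net torque to zero: N × 5.068 = 447.6 → N = 88.3 N.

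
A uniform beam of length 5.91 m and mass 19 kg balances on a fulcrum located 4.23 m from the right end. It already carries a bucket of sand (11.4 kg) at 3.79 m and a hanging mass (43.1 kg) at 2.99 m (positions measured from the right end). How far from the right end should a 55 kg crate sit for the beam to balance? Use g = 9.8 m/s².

Take moments about the fulcrum (at 4.23 m from the right end).
Beam weight: 19 × 9.8 = 186.2 N down at 2.955 m → arm 1.275 m, τ = 186.2 × 1.275 = 237.4 N·m clockwise.
Bucket of sand: 11.4 × 9.8 = 111.7 N down at 3.79 m → arm 0.44 m, τ = 111.7 × 0.44 = 49.15 N·m clockwise.
Hanging mass: 43.1 × 9.8 = 422.4 N down at 2.99 m → arm 1.24 m, τ = 422.4 × 1.24 = 523.8 N·m clockwise.
Net moment of existing loads = 810.3 N·m clockwise.
The crate weighs 55 × 9.8 = 539 N and must supply an equal counterclockwise moment, so its lever arm about the fulcrum is 810.3 / 539 = 1.5 m.
That puts it at 4.23 + 1.5 = 5.73 m from the right end.

x ≈ 5.73 m from the right end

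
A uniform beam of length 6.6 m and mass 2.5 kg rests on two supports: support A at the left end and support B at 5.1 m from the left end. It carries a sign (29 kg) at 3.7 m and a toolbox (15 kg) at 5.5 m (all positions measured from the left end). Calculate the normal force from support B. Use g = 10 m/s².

Taking torques about support A:
Beam weight: 2.5 × 10 = 25 N down at 3.3 m → arm 3.3 m, τ = 25 × 3.3 = 82.5 N·m clockwise.
Sign: 29 × 10 = 290 N down at 3.7 m → arm 3.7 m, τ = 290 × 3.7 = 1073 N·m clockwise.
Toolbox: 15 × 10 = 150 N down at 5.5 m → arm 5.5 m, τ = 150 × 5.5 = 825 N·m clockwise.
Net load moment about support A = 1980 N·m clockwise.
Reaction R at support B is upward at 5.1 m, arm 5.1 m → moment R × 5.1 counterclockwise.
For rotational equilibrium, R × 5.1 = 1980, so R = 388 N.

R_B ≈ 388 N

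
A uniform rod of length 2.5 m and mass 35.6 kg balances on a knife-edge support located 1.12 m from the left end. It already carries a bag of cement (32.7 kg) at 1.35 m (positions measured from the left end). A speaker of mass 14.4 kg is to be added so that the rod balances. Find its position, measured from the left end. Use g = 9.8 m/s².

x ≈ 0.276 m from the left end

Sum moments about the knife-edge support (at 1.12 m from the left end) (the support reaction has zero arm there).
Beam weight: 35.6 × 9.8 = 348.9 N down at 1.25 m → arm 0.13 m, τ = 348.9 × 0.13 = 45.36 N·m clockwise.
Bag of cement: 32.7 × 9.8 = 320.5 N down at 1.35 m → arm 0.23 m, τ = 320.5 × 0.23 = 73.72 N·m clockwise.
Net moment of existing loads = 119.1 N·m clockwise.
The speaker weighs 14.4 × 9.8 = 141.1 N and must supply an equal counterclockwise moment, so its lever arm about the knife-edge support is 119.1 / 141.1 = 0.844 m.
That puts it at 1.12 − 0.844 = 0.276 m from the left end.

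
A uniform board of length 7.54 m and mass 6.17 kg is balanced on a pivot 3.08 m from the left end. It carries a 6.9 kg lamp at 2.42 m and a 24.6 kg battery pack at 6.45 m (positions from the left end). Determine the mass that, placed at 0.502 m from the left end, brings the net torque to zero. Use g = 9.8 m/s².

Choose the pivot (at 3.08 m from the left end) as the axis so the support reaction has zero arm there.
Beam weight: 6.17 × 9.8 = 60.47 N down at 3.77 m → arm 0.69 m, τ = 60.47 × 0.69 = 41.72 N·m clockwise.
Lamp: 6.9 × 9.8 = 67.62 N down at 2.42 m → arm 0.66 m, τ = 67.62 × 0.66 = 44.63 N·m counterclockwise.
Battery pack: 24.6 × 9.8 = 241.1 N down at 6.45 m → arm 3.37 m, τ = 241.1 × 3.37 = 812.5 N·m clockwise.
Net moment of known loads = 809.6 N·m clockwise.
An unknown mass m at 0.502 m has arm 2.578 m; its moment is m·g·2.578 counterclockwise.
Στ = 0 ⇒ m × 9.8 × 2.578 = 809.6 ⇒ m = 809.6 / (9.8 × 2.578) = 32 kg.

m ≈ 32 kg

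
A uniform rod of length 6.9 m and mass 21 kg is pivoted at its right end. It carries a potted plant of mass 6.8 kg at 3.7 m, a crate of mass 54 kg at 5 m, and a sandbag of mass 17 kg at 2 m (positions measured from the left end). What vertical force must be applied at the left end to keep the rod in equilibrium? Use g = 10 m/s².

F ≈ 406 N

Choose the right end as the axis so the unknown pivot reaction has zero arm there.
Beam weight: 21 × 10 = 210 N down at 3.45 m → arm 3.45 m, τ = 210 × 3.45 = 724.5 N·m counterclockwise.
Potted plant: 6.8 × 10 = 68 N down at 3.7 m → arm 3.2 m, τ = 68 × 3.2 = 217.6 N·m counterclockwise.
Crate: 54 × 10 = 540 N down at 5 m → arm 1.9 m, τ = 540 × 1.9 = 1026 N·m counterclockwise.
Sandbag: 17 × 10 = 170 N down at 2 m → arm 4.9 m, τ = 170 × 4.9 = 833 N·m counterclockwise.
Net moment of the loads = 2801 N·m counterclockwise.
The upward force F acts at the left end, arm 6.9 m, giving F × 6.9 clockwise.
For rotational equilibrium, F × 6.9 = 2801, so F = 2801 / 6.9 = 406 N.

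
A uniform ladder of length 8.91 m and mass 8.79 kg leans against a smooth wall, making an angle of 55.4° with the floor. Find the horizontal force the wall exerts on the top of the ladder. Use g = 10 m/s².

N_wall ≈ 30.3 N

About the foot of the ladder:
Ladder weight 8.79×10 = 87.9 N acts at 4.455 m along the ladder; its horizontal arm is 4.455·cos55.4° = 2.53 m → τ = 222.4 N·m clockwise.
Wall normal N acts horizontally at the top; its moment arm is the height L sinθ = 8.91·sin55.4° = 7.334 m, counterclockwise.
Balancing moments: N × 7.334 = 222.4, giving N = 30.3 N.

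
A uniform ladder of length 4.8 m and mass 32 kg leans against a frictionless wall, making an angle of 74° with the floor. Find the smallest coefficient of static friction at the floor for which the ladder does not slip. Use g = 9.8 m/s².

About the foot of the ladder:
Ladder weight 32×9.8 = 313.6 N acts at 2.4 m along the ladder; its horizontal arm is 2.4·cos74° = 0.6615 m → τ = 207.4 N·m clockwise.
Wall normal N acts horizontally at the top; its moment arm is the height L sinθ = 4.8·sin74° = 4.614 m, counterclockwise.
Setting net torque to zero: N × 4.614 = 207.4 → N = 44.95 N.
ΣFx = 0 ⇒ f = N_wall = 44.95 N. ΣFy = 0 ⇒ N_floor = 313.6 N.
μ_min = f / N_floor = 44.95 / 313.6 = 0.143.

μ_min ≈ 0.143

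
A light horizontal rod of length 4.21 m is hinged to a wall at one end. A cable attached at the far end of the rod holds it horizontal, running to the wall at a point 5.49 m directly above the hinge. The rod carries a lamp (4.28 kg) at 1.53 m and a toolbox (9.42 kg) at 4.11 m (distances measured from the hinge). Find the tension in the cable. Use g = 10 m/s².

T ≈ 135 N

Sum moments about the hinge (the unknown hinge reaction has zero arm there).
Lamp: 4.28 × 10 = 42.8 N down at 1.53 m → arm 1.53 m, τ = 42.8 × 1.53 = 65.48 N·m clockwise.
Toolbox: 9.42 × 10 = 94.2 N down at 4.11 m → arm 4.11 m, τ = 94.2 × 4.11 = 387.2 N·m clockwise.
Total clockwise load moment = 452.7 N·m.
The cable tension T acts at 4.21 m; only its component perpendicular to the rod, T sinθ, produces torque. sinθ = h/√(h²+d²) = 5.49/√(5.49²+4.21²) = 0.7935.
For rotational equilibrium, T × 4.21 × 0.7935 = 452.7, so T = 452.7 / 3.341 = 135 N.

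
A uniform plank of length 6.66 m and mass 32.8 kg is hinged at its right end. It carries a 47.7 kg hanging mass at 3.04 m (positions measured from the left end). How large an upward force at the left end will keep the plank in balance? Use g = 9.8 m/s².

Sum moments about the right end (the unknown pivot reaction has zero arm there).
Beam weight: 32.8 × 9.8 = 321.4 N down at 3.33 m → arm 3.33 m, τ = 321.4 × 3.33 = 1070 N·m counterclockwise.
Hanging mass: 47.7 × 9.8 = 467.5 N down at 3.04 m → arm 3.62 m, τ = 467.5 × 3.62 = 1692 N·m counterclockwise.
Net moment of the loads = 2762 N·m counterclockwise.
The upward force F acts at the left end, arm 6.66 m, giving F × 6.66 clockwise.
Balancing moments: F × 6.66 = 2762, giving F = 2762 / 6.66 = 415 N.

F ≈ 415 N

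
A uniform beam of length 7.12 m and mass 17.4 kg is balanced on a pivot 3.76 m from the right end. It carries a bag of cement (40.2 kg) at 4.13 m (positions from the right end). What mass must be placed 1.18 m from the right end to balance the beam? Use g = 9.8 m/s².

Taking torques about the pivot (at 3.76 m from the right end):
Beam weight: 17.4 × 9.8 = 170.5 N down at 3.56 m → arm 0.2 m, τ = 170.5 × 0.2 = 34.1 N·m clockwise.
Bag of cement: 40.2 × 9.8 = 394 N down at 4.13 m → arm 0.37 m, τ = 394 × 0.37 = 145.8 N·m counterclockwise.
Net moment of known loads = 111.7 N·m counterclockwise.
An unknown mass m at 1.18 m has arm 2.58 m; its moment is m·g·2.58 clockwise.
Setting net torque to zero: m × 9.8 × 2.58 = 111.7 → m = 111.7 / (9.8 × 2.58) = 4.42 kg.

m ≈ 4.42 kg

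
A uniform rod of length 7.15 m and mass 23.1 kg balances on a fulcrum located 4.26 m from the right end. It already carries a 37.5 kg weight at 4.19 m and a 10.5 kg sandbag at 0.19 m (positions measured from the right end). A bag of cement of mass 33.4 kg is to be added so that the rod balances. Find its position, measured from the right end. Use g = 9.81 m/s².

Sum moments about the fulcrum (at 4.26 m from the right end) (the support reaction has zero arm there).
Beam weight: 23.1 × 9.81 = 226.6 N down at 3.575 m → arm 0.685 m, τ = 226.6 × 0.685 = 155.2 N·m clockwise.
Weight: 37.5 × 9.81 = 367.9 N down at 4.19 m → arm 0.07 m, τ = 367.9 × 0.07 = 25.75 N·m clockwise.
Sandbag: 10.5 × 9.81 = 103 N down at 0.19 m → arm 4.07 m, τ = 103 × 4.07 = 419.2 N·m clockwise.
Net moment of existing loads = 600.1 N·m clockwise.
The bag of cement weighs 33.4 × 9.81 = 327.7 N and must supply an equal counterclockwise moment, so its lever arm about the fulcrum is 600.1 / 327.7 = 1.83 m.
That puts it at 4.26 + 1.83 = 6.09 m from the right end.

x ≈ 6.09 m from the right end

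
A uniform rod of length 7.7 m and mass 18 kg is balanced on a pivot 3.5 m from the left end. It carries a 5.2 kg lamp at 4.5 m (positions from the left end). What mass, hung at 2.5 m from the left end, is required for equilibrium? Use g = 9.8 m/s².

m ≈ 11.5 kg

Taking torques about the pivot (at 3.5 m from the left end):
Beam weight: 18 × 9.8 = 176.4 N down at 3.85 m → arm 0.35 m, τ = 176.4 × 0.35 = 61.74 N·m clockwise.
Lamp: 5.2 × 9.8 = 50.96 N down at 4.5 m → arm 1 m, τ = 50.96 × 1 = 50.96 N·m clockwise.
Net moment of known loads = 112.7 N·m clockwise.
An unknown mass m at 2.5 m has arm 1 m; its moment is m·g·1 counterclockwise.
Setting net torque to zero: m × 9.8 × 1 = 112.7 → m = 112.7 / (9.8 × 1) = 11.5 kg.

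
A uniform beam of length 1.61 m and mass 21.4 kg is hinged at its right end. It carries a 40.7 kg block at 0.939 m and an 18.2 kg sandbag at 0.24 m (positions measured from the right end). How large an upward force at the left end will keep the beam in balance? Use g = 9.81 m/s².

Choose the right end as the axis so the unknown pivot reaction has zero arm there.
Beam weight: 21.4 × 9.81 = 209.9 N down at 0.805 m → arm 0.805 m, τ = 209.9 × 0.805 = 169 N·m counterclockwise.
Block: 40.7 × 9.81 = 399.3 N down at 0.939 m → arm 0.939 m, τ = 399.3 × 0.939 = 374.9 N·m counterclockwise.
Sandbag: 18.2 × 9.81 = 178.5 N down at 0.24 m → arm 0.24 m, τ = 178.5 × 0.24 = 42.84 N·m counterclockwise.
Net moment of the loads = 586.7 N·m counterclockwise.
The upward force F acts at the left end, arm 1.61 m, giving F × 1.61 clockwise.
Στ = 0 ⇒ F × 1.61 = 586.7 ⇒ F = 586.7 / 1.61 = 364 N.

F ≈ 364 N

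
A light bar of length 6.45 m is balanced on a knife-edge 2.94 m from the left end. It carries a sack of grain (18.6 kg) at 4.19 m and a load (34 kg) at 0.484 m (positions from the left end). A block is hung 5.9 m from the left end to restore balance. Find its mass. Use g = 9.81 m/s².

m ≈ 20.4 kg

Choose the knife-edge (at 2.94 m from the left end) as the axis so the support reaction has zero arm there.
Sack of grain: 18.6 × 9.81 = 182.5 N down at 4.19 m → arm 1.25 m, τ = 182.5 × 1.25 = 228.1 N·m clockwise.
Load: 34 × 9.81 = 333.5 N down at 0.484 m → arm 2.456 m, τ = 333.5 × 2.456 = 819.1 N·m counterclockwise.
Net moment of known loads = 591 N·m counterclockwise.
An unknown mass m at 5.9 m has arm 2.96 m; its moment is m·g·2.96 clockwise.
Setting net torque to zero: m × 9.81 × 2.96 = 591 → m = 591 / (9.81 × 2.96) = 20.4 kg.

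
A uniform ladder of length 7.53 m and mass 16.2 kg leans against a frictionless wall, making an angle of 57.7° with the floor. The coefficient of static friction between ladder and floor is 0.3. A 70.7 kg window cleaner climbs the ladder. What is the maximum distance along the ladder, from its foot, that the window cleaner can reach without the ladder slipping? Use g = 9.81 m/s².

d ≈ 3.53 m

Choose the foot of the ladder as the axis so the floor normal and friction both act there and drop out.
Ladder weight 16.2×9.81 = 158.9 N acts at 3.765 m along the ladder; its horizontal arm is 3.765·cos57.7° = 2.012 m → τ = 319.7 N·m clockwise.
Window cleaner weight 70.7×9.81 = 693.6 N at distance d → arm d·cos57.7° → τ = 693.6·d·0.5344 clockwise.
Wall normal N at the top has arm L sinθ = 6.365 m counterclockwise, so Στ = 0 gives N·6.365 = 319.7 + 370.7·d.
ΣFy = 0 ⇒ N_floor = 852.5 N, so the maximum friction is μ_s·N_floor = 0.3×852.5 = 255.8 N. ΣFx = 0 ⇒ N_wall = f, so at the slipping point N = 255.8 N.
Substituting: 255.8×6.365 = 319.7 + 370.7·d ⇒ d = (1628 − 319.7) / 370.7 = 3.53 m.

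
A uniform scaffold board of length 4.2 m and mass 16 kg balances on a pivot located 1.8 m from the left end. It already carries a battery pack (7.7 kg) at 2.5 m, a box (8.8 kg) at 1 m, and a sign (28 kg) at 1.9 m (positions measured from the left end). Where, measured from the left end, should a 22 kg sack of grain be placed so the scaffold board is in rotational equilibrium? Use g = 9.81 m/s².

x ≈ 1.53 m from the left end

Taking torques about the pivot (at 1.8 m from the left end):
Beam weight: 16 × 9.81 = 157 N down at 2.1 m → arm 0.3 m, τ = 157 × 0.3 = 47.1 N·m clockwise.
Battery pack: 7.7 × 9.81 = 75.54 N down at 2.5 m → arm 0.7 m, τ = 75.54 × 0.7 = 52.88 N·m clockwise.
Box: 8.8 × 9.81 = 86.33 N down at 1 m → arm 0.8 m, τ = 86.33 × 0.8 = 69.06 N·m counterclockwise.
Sign: 28 × 9.81 = 274.7 N down at 1.9 m → arm 0.1 m, τ = 274.7 × 0.1 = 27.47 N·m clockwise.
Net moment of existing loads = 58.39 N·m clockwise.
The sack of grain weighs 22 × 9.81 = 215.8 N and must supply an equal counterclockwise moment, so its lever arm about the pivot is 58.39 / 215.8 = 0.271 m.
That puts it at 1.8 − 0.271 = 1.53 m from the left end.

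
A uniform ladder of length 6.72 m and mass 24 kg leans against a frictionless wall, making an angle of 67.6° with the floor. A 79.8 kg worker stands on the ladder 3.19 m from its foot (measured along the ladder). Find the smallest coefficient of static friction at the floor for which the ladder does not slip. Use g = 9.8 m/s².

About the foot of the ladder:
Ladder weight 24×9.8 = 235.2 N acts at 3.36 m along the ladder; its horizontal arm is 3.36·cos67.6° = 1.28 m → τ = 301.1 N·m clockwise.
Worker: 79.8×9.8 = 782 N at 3.19 m → arm 1.216 m → τ = 950.9 N·m clockwise.
Wall normal N acts horizontally at the top; its moment arm is the height L sinθ = 6.72·sin67.6° = 6.213 m, counterclockwise.
Setting net torque to zero: N × 6.213 = 1252 → N = 201.5 N.
ΣFx = 0 ⇒ f = N_wall = 201.5 N. ΣFy = 0 ⇒ N_floor = 1017 N.
μ_min = f / N_floor = 201.5 / 1017 = 0.198.

μ_min ≈ 0.198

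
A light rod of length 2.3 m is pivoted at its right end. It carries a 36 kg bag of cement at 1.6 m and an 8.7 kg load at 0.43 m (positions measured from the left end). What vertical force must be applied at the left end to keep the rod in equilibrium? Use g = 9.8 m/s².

F ≈ 177 N

Choose the right end as the axis so the unknown pivot reaction has zero arm there.
Bag of cement: 36 × 9.8 = 352.8 N down at 1.6 m → arm 0.7 m, τ = 352.8 × 0.7 = 247 N·m counterclockwise.
Load: 8.7 × 9.8 = 85.26 N down at 0.43 m → arm 1.87 m, τ = 85.26 × 1.87 = 159.4 N·m counterclockwise.
Net moment of the loads = 406.4 N·m counterclockwise.
The upward force F acts at the left end, arm 2.3 m, giving F × 2.3 clockwise.
Balancing moments: F × 2.3 = 406.4, giving F = 406.4 / 2.3 = 177 N.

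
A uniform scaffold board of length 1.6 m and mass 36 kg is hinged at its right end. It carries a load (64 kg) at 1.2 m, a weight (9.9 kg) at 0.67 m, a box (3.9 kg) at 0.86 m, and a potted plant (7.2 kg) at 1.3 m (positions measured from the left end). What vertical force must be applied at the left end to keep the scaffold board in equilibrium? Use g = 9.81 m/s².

Taking torques about the right end:
Beam weight: 36 × 9.81 = 353.2 N down at 0.8 m → arm 0.8 m, τ = 353.2 × 0.8 = 282.6 N·m counterclockwise.
Load: 64 × 9.81 = 627.8 N down at 1.2 m → arm 0.4 m, τ = 627.8 × 0.4 = 251.1 N·m counterclockwise.
Weight: 9.9 × 9.81 = 97.12 N down at 0.67 m → arm 0.93 m, τ = 97.12 × 0.93 = 90.32 N·m counterclockwise.
Box: 3.9 × 9.81 = 38.26 N down at 0.86 m → arm 0.74 m, τ = 38.26 × 0.74 = 28.31 N·m counterclockwise.
Potted plant: 7.2 × 9.81 = 70.63 N down at 1.3 m → arm 0.3 m, τ = 70.63 × 0.3 = 21.19 N·m counterclockwise.
Net moment of the loads = 673.5 N·m counterclockwise.
The upward force F acts at the left end, arm 1.6 m, giving F × 1.6 clockwise.
For rotational equilibrium, F × 1.6 = 673.5, so F = 673.5 / 1.6 = 421 N.

F ≈ 421 N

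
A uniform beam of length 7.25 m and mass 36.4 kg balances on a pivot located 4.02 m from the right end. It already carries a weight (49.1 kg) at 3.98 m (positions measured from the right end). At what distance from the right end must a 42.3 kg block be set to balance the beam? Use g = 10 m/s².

x ≈ 4.41 m from the right end

Sum moments about the pivot (at 4.02 m from the right end) (the support reaction has zero arm there).
Beam weight: 36.4 × 10 = 364 N down at 3.625 m → arm 0.395 m, τ = 364 × 0.395 = 143.8 N·m clockwise.
Weight: 49.1 × 10 = 491 N down at 3.98 m → arm 0.04 m, τ = 491 × 0.04 = 19.64 N·m clockwise.
Net moment of existing loads = 163.4 N·m clockwise.
The block weighs 42.3 × 10 = 423 N and must supply an equal counterclockwise moment, so its lever arm about the pivot is 163.4 / 423 = 0.386 m.
That puts it at 4.02 + 0.386 = 4.41 m from the right end.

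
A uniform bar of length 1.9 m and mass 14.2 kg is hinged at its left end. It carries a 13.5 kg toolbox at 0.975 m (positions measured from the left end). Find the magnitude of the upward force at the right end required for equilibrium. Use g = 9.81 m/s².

F ≈ 138 N

Sum moments about the left end (the unknown pivot reaction has zero arm there).
Beam weight: 14.2 × 9.81 = 139.3 N down at 0.95 m → arm 0.95 m, τ = 139.3 × 0.95 = 132.3 N·m clockwise.
Toolbox: 13.5 × 9.81 = 132.4 N down at 0.975 m → arm 0.975 m, τ = 132.4 × 0.975 = 129.1 N·m clockwise.
Net moment of the loads = 261.4 N·m clockwise.
The upward force F acts at the right end, arm 1.9 m, giving F × 1.9 counterclockwise.
Στ = 0 ⇒ F × 1.9 = 261.4 ⇒ F = 261.4 / 1.9 = 138 N.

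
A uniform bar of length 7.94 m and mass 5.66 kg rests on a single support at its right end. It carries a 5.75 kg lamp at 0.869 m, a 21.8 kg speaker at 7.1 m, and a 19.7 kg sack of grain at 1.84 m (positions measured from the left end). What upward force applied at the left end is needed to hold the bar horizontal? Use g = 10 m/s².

Take moments about the right end.
Beam weight: 5.66 × 10 = 56.6 N down at 3.97 m → arm 3.97 m, τ = 56.6 × 3.97 = 224.7 N·m counterclockwise.
Lamp: 5.75 × 10 = 57.5 N down at 0.869 m → arm 7.071 m, τ = 57.5 × 7.071 = 406.6 N·m counterclockwise.
Speaker: 21.8 × 10 = 218 N down at 7.1 m → arm 0.84 m, τ = 218 × 0.84 = 183.1 N·m counterclockwise.
Sack of grain: 19.7 × 10 = 197 N down at 1.84 m → arm 6.1 m, τ = 197 × 6.1 = 1202 N·m counterclockwise.
Net moment of the loads = 2016 N·m counterclockwise.
The upward force F acts at the left end, arm 7.94 m, giving F × 7.94 clockwise.
Στ = 0 ⇒ F × 7.94 = 2016 ⇒ F = 2016 / 7.94 = 254 N.

F ≈ 254 N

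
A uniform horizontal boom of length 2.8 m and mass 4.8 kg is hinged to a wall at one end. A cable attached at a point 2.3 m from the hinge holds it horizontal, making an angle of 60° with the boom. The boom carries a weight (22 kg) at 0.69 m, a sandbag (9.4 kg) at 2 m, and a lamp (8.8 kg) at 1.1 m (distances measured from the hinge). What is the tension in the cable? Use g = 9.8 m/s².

Take moments about the hinge.
Beam weight: 4.8 × 9.8 = 47.04 N down at 1.4 m → arm 1.4 m, τ = 47.04 × 1.4 = 65.86 N·m clockwise.
Weight: 22 × 9.8 = 215.6 N down at 0.69 m → arm 0.69 m, τ = 215.6 × 0.69 = 148.8 N·m clockwise.
Sandbag: 9.4 × 9.8 = 92.12 N down at 2 m → arm 2 m, τ = 92.12 × 2 = 184.2 N·m clockwise.
Lamp: 8.8 × 9.8 = 86.24 N down at 1.1 m → arm 1.1 m, τ = 86.24 × 1.1 = 94.86 N·m clockwise.
Total clockwise load moment = 493.7 N·m.
The cable tension T acts at 2.3 m; only its component perpendicular to the boom, T sinθ, produces torque. sin 60° = 0.866.
Balancing moments: T × 2.3 × 0.866 = 493.7, giving T = 493.7 / 1.992 = 248 N.

T ≈ 248 N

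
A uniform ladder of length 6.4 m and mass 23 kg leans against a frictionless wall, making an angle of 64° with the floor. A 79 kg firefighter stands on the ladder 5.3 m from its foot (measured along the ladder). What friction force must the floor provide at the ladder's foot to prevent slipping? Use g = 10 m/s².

f ≈ 375 N

About the foot of the ladder:
Ladder weight 23×10 = 230 N acts at 3.2 m along the ladder; its horizontal arm is 3.2·cos64° = 1.403 m → τ = 322.7 N·m clockwise.
Firefighter: 79×10 = 790 N at 5.3 m → arm 2.323 m → τ = 1835 N·m clockwise.
Wall normal N acts horizontally at the top; its moment arm is the height L sinθ = 6.4·sin64° = 5.752 m, counterclockwise.
For rotational equilibrium, N × 5.752 = 2158, so N = 375 N.
ΣFx = 0: friction at the foot balances the wall's push, so f = N_wall = 375 N.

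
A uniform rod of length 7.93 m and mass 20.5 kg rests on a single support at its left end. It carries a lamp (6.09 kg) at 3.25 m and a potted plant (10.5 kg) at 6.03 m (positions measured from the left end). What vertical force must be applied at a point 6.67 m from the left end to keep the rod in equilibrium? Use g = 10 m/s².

F ≈ 246 N

Choose the left end as the axis so the unknown pivot reaction has zero arm there.
Beam weight: 20.5 × 10 = 205 N down at 3.965 m → arm 3.965 m, τ = 205 × 3.965 = 812.8 N·m clockwise.
Lamp: 6.09 × 10 = 60.9 N down at 3.25 m → arm 3.25 m, τ = 60.9 × 3.25 = 197.9 N·m clockwise.
Potted plant: 10.5 × 10 = 105 N down at 6.03 m → arm 6.03 m, τ = 105 × 6.03 = 633.1 N·m clockwise.
Net moment of the loads = 1644 N·m clockwise.
The upward force F acts at a point 6.67 m from the left end, arm 6.67 m, giving F × 6.67 counterclockwise.
Balancing moments: F × 6.67 = 1644, giving F = 1644 / 6.67 = 246 N.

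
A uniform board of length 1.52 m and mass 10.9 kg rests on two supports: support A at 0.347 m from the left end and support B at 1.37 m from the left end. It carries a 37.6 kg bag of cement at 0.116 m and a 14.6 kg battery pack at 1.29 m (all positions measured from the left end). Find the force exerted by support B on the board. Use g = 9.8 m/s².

R_B ≈ 91.8 N

Sum moments about support A (its reaction then has zero moment arm).
Beam weight: 10.9 × 9.8 = 106.8 N down at 0.76 m → arm 0.413 m, τ = 106.8 × 0.413 = 44.11 N·m clockwise.
Bag of cement: 37.6 × 9.8 = 368.5 N down at 0.116 m → arm 0.231 m, τ = 368.5 × 0.231 = 85.12 N·m counterclockwise.
Battery pack: 14.6 × 9.8 = 143.1 N down at 1.29 m → arm 0.943 m, τ = 143.1 × 0.943 = 134.9 N·m clockwise.
Net load moment about support A = 93.89 N·m clockwise.
Reaction R at support B is upward at 1.37 m, arm 1.023 m → moment R × 1.023 counterclockwise.
Setting net torque to zero: R × 1.023 = 93.89 → R = 91.8 N.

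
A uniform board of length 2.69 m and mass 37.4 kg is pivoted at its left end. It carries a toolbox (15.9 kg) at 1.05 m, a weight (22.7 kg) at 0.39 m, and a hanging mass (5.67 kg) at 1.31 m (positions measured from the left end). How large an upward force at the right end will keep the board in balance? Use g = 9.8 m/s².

Choose the left end as the axis so the unknown pivot reaction has zero arm there.
Beam weight: 37.4 × 9.8 = 366.5 N down at 1.345 m → arm 1.345 m, τ = 366.5 × 1.345 = 492.9 N·m clockwise.
Toolbox: 15.9 × 9.8 = 155.8 N down at 1.05 m → arm 1.05 m, τ = 155.8 × 1.05 = 163.6 N·m clockwise.
Weight: 22.7 × 9.8 = 222.5 N down at 0.39 m → arm 0.39 m, τ = 222.5 × 0.39 = 86.78 N·m clockwise.
Hanging mass: 5.67 × 9.8 = 55.57 N down at 1.31 m → arm 1.31 m, τ = 55.57 × 1.31 = 72.8 N·m clockwise.
Net moment of the loads = 816.1 N·m clockwise.
The upward force F acts at the right end, arm 2.69 m, giving F × 2.69 counterclockwise.
Setting net torque to zero: F × 2.69 = 816.1 → F = 816.1 / 2.69 = 303 N.

F ≈ 303 N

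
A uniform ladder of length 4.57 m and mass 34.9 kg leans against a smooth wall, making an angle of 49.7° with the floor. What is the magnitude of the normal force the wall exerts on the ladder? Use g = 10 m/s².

Sum moments about the foot of the ladder (the floor normal and friction both act there and drop out).
Ladder weight 34.9×10 = 349 N acts at 2.285 m along the ladder; its horizontal arm is 2.285·cos49.7° = 1.478 m → τ = 515.8 N·m clockwise.
Wall normal N acts horizontally at the top; its moment arm is the height L sinθ = 4.57·sin49.7° = 3.485 m, counterclockwise.
Balancing moments: N × 3.485 = 515.8, giving N = 148 N.

N_wall ≈ 148 N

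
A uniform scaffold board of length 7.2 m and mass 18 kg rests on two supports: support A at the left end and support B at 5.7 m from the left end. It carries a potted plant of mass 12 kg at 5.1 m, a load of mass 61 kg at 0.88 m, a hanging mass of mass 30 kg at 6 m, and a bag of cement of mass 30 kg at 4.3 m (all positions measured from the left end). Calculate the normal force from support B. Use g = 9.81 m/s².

Taking torques about support A:
Beam weight: 18 × 9.81 = 176.6 N down at 3.6 m → arm 3.6 m, τ = 176.6 × 3.6 = 635.8 N·m clockwise.
Potted plant: 12 × 9.81 = 117.7 N down at 5.1 m → arm 5.1 m, τ = 117.7 × 5.1 = 600.3 N·m clockwise.
Load: 61 × 9.81 = 598.4 N down at 0.88 m → arm 0.88 m, τ = 598.4 × 0.88 = 526.6 N·m clockwise.
Hanging mass: 30 × 9.81 = 294.3 N down at 6 m → arm 6 m, τ = 294.3 × 6 = 1766 N·m clockwise.
Bag of cement: 30 × 9.81 = 294.3 N down at 4.3 m → arm 4.3 m, τ = 294.3 × 4.3 = 1265 N·m clockwise.
Net load moment about support A = 4794 N·m clockwise.
Reaction R at support B is upward at 5.7 m, arm 5.7 m → moment R × 5.7 counterclockwise.
For rotational equilibrium, R × 5.7 = 4794, so R = 841 N.

R_B ≈ 841 N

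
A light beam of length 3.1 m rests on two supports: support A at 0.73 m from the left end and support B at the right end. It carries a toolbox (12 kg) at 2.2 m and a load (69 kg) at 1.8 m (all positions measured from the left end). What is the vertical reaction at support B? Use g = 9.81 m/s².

About support A:
Toolbox: 12 × 9.81 = 117.7 N down at 2.2 m → arm 1.47 m, τ = 117.7 × 1.47 = 173 N·m clockwise.
Load: 69 × 9.81 = 676.9 N down at 1.8 m → arm 1.07 m, τ = 676.9 × 1.07 = 724.3 N·m clockwise.
Net load moment about support A = 897.3 N·m clockwise.
Reaction R at support B is upward at 3.1 m, arm 2.37 m → moment R × 2.37 counterclockwise.
Balancing moments: R × 2.37 = 897.3, giving R = 379 N.

R_B ≈ 379 N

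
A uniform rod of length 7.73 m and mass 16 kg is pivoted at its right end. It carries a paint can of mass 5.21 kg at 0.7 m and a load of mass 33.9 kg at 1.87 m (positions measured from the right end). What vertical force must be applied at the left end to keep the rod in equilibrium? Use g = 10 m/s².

F ≈ 167 N

Take moments about the right end.
Beam weight: 16 × 10 = 160 N down at 3.865 m → arm 3.865 m, τ = 160 × 3.865 = 618.4 N·m counterclockwise.
Paint can: 5.21 × 10 = 52.1 N down at 0.7 m → arm 0.7 m, τ = 52.1 × 0.7 = 36.47 N·m counterclockwise.
Load: 33.9 × 10 = 339 N down at 1.87 m → arm 1.87 m, τ = 339 × 1.87 = 633.9 N·m counterclockwise.
Net moment of the loads = 1289 N·m counterclockwise.
The upward force F acts at the left end, arm 7.73 m, giving F × 7.73 clockwise.
Balancing moments: F × 7.73 = 1289, giving F = 1289 / 7.73 = 167 N.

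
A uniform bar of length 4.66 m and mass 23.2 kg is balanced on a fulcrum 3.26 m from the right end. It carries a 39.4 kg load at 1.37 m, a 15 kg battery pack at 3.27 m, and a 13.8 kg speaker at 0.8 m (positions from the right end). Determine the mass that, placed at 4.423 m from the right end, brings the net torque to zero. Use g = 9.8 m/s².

Taking torques about the fulcrum (at 3.26 m from the right end):
Beam weight: 23.2 × 9.8 = 227.4 N down at 2.33 m → arm 0.93 m, τ = 227.4 × 0.93 = 211.5 N·m clockwise.
Load: 39.4 × 9.8 = 386.1 N down at 1.37 m → arm 1.89 m, τ = 386.1 × 1.89 = 729.7 N·m clockwise.
Battery pack: 15 × 9.8 = 147 N down at 3.27 m → arm 0.01 m, τ = 147 × 0.01 = 1.47 N·m counterclockwise.
Speaker: 13.8 × 9.8 = 135.2 N down at 0.8 m → arm 2.46 m, τ = 135.2 × 2.46 = 332.6 N·m clockwise.
Net moment of known loads = 1272 N·m clockwise.
An unknown mass m at 4.423 m has arm 1.163 m; its moment is m·g·1.163 counterclockwise.
For rotational equilibrium, m × 9.8 × 1.163 = 1272, so m = 1272 / (9.8 × 1.163) = 112 kg.

m ≈ 112 kg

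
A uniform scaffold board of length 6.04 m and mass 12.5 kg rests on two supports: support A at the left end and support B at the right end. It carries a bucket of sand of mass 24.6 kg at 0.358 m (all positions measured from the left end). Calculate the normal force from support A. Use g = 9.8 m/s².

Taking torques about support B:
Beam weight: 12.5 × 9.8 = 122.5 N down at 3.02 m → arm 3.02 m, τ = 122.5 × 3.02 = 369.9 N·m counterclockwise.
Bucket of sand: 24.6 × 9.8 = 241.1 N down at 0.358 m → arm 5.682 m, τ = 241.1 × 5.682 = 1370 N·m counterclockwise.
Net load moment about support B = 1740 N·m counterclockwise.
Reaction R at support A is upward at 0 m, arm 6.04 m → moment R × 6.04 clockwise.
Balancing moments: R × 6.04 = 1740, giving R = 288 N.

R_A ≈ 288 N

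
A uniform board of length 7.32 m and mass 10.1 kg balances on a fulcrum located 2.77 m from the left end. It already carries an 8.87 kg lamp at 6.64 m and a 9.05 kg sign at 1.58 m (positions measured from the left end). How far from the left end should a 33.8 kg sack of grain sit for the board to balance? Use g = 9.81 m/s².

Sum moments about the fulcrum (at 2.77 m from the left end) (the support reaction has zero arm there).
Beam weight: 10.1 × 9.81 = 99.08 N down at 3.66 m → arm 0.89 m, τ = 99.08 × 0.89 = 88.18 N·m clockwise.
Lamp: 8.87 × 9.81 = 87.01 N down at 6.64 m → arm 3.87 m, τ = 87.01 × 3.87 = 336.7 N·m clockwise.
Sign: 9.05 × 9.81 = 88.78 N down at 1.58 m → arm 1.19 m, τ = 88.78 × 1.19 = 105.6 N·m counterclockwise.
Net moment of existing loads = 319.3 N·m clockwise.
The sack of grain weighs 33.8 × 9.81 = 331.6 N and must supply an equal counterclockwise moment, so its lever arm about the fulcrum is 319.3 / 331.6 = 0.963 m.
That puts it at 2.77 − 0.963 = 1.81 m from the left end.

x ≈ 1.81 m from the left end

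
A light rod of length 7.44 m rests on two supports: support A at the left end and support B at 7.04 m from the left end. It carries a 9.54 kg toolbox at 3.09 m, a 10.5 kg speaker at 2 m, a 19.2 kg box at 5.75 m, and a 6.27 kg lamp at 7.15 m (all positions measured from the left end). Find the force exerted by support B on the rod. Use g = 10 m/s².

R_B ≈ 292 N

Taking torques about support A:
Toolbox: 9.54 × 10 = 95.4 N down at 3.09 m → arm 3.09 m, τ = 95.4 × 3.09 = 294.8 N·m clockwise.
Speaker: 10.5 × 10 = 105 N down at 2 m → arm 2 m, τ = 105 × 2 = 210 N·m clockwise.
Box: 19.2 × 10 = 192 N down at 5.75 m → arm 5.75 m, τ = 192 × 5.75 = 1104 N·m clockwise.
Lamp: 6.27 × 10 = 62.7 N down at 7.15 m → arm 7.15 m, τ = 62.7 × 7.15 = 448.3 N·m clockwise.
Net load moment about support A = 2057 N·m clockwise.
Reaction R at support B is upward at 7.04 m, arm 7.04 m → moment R × 7.04 counterclockwise.
For rotational equilibrium, R × 7.04 = 2057, so R = 292 N.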